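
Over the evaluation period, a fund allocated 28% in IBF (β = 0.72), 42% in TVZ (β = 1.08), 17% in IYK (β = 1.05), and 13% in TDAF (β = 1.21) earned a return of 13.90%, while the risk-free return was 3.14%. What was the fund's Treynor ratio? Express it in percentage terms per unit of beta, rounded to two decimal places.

β_P = 0.28×0.72 + 0.42×1.08 + 0.17×1.05 + 0.13×1.21 = 0.9910
Treynor = (R_P − R_f) / β_P = (13.90% − 3.14%) / 0.9910 = 10.76% / 0.9910 = 10.86%

10.86%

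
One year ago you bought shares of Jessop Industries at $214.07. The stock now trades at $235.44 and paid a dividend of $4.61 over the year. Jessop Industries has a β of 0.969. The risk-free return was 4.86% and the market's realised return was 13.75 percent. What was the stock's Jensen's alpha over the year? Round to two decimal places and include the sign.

-1.34%

Realised HPR = (P1 + D1 − P0) / P0 = (235.44 + 4.61 − 214.07) / 214.07 = 25.98 / 214.07 = 12.1362%
MRP = 13.75% − 4.86% = 8.89%
CAPM required = R_f + β·MRP = 4.86% + 0.969 × 8.89% = 13.47441%
α = realised − required = 12.1362% − 13.47441% = -1.34%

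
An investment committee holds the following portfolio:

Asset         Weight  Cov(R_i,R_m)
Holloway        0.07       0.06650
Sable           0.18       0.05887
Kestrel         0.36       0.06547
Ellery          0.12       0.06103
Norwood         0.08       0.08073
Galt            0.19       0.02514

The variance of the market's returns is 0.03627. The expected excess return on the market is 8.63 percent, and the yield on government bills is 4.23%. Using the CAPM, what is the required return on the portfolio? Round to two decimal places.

17.88%

β_Holloway = 0.06650 / 0.03627 = 1.8335
β_Sable = 0.05887 / 0.03627 = 1.6231
β_Kestrel = 0.06547 / 0.03627 = 1.8051
β_Ellery = 0.06103 / 0.03627 = 1.6827
β_Norwood = 0.08073 / 0.03627 = 2.2258
β_Galt = 0.02514 / 0.03627 = 0.6931
β_P = Σ w_i β_i = 0.07×1.8335 + 0.18×1.6231 + 0.36×1.8051 + 0.12×1.6827 + 0.08×2.2258 + 0.19×0.6931 = 1.5820
E(R_P) = R_f + β_P × MRP = 4.23% + 1.5820 × 8.63% = 17.88%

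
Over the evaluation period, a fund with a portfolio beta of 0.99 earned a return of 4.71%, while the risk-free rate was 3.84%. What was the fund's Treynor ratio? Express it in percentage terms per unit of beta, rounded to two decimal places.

Treynor = (R_P − R_f) / β_P = (4.71% − 3.84%) / 0.9900 = 0.87% / 0.9900 = 0.88%

0.88%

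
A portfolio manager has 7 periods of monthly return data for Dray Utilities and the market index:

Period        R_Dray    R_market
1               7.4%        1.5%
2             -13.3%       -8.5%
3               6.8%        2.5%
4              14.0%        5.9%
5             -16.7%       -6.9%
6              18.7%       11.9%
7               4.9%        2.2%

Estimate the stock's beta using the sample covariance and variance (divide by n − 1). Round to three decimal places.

1.824

Mean R_i = (7.4 − 13.3 + 6.8 + 14.0 − 16.7 + 18.7 + 4.9) / 7 = 3.1143%
Mean R_m = (1.5 − 8.5 + 2.5 + 5.9 − 6.9 + 11.9 + 2.2) / 7 = 1.2286%
Σ(R_i − R̄_i)(R_m − R̄_m) = 545.5071  ⇒  Cov = 545.5071 / 6 = 90.9179
Σ(R_m − R̄_m)² = 299.0543  ⇒  Var(R_m) = 299.0543 / 6 = 49.8424
β = Cov / Var(R_m) = 90.9179 / 49.8424 = 1.8241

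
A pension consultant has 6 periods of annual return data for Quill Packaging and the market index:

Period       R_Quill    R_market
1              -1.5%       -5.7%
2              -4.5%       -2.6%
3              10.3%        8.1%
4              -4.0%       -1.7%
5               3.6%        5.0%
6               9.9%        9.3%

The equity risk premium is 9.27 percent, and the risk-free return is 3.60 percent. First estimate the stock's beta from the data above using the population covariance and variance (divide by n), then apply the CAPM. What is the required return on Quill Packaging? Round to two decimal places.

12.79%

Mean R_i = (-1.5 − 4.5 + 10.3 − 4.0 + 3.6 + 9.9) / 6 = 2.3000%
Mean R_m = (-5.7 − 2.6 + 8.1 − 1.7 + 5.0 + 9.3) / 6 = 2.0667%
Σ(R_i − R̄_i)(R_m − R̄_m) = 192.0300  ⇒  Cov = 192.0300 / 6 = 32.0050
Σ(R_m − R̄_m)² = 193.6133  ⇒  Var(R_m) = 193.6133 / 6 = 32.2689
β = Cov / Var(R_m) = 32.0050 / 32.2689 = 0.9918
E(R) = R_f + β × MRP = 3.60% + 0.9918 × 9.27% = 12.79%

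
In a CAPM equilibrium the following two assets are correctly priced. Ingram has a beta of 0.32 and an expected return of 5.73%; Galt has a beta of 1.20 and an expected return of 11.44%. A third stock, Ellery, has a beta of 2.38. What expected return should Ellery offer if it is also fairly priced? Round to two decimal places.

19.10%

MRP (SML slope) = (11.44% − 5.73%) / (1.20 − 0.32) = 5.71% / 0.88 = 6.4886%
R_f (intercept) = 5.73% − 0.32 × 6.4886% = 3.6536%
E(R_Ellery) = R_f + β × MRP = 3.6536% + 2.38 × 6.4886% = 19.10%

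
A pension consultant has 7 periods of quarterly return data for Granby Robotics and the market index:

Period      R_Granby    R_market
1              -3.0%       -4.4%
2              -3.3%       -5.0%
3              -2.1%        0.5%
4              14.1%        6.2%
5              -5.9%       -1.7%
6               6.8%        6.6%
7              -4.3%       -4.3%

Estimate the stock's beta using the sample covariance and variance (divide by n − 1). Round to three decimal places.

1.290

Mean R_i = (-3.0 − 3.3 − 2.1 + 14.1 − 5.9 + 6.8 − 4.3) / 7 = 0.3286%
Mean R_m = (-4.4 − 5.0 + 0.5 + 6.2 − 1.7 + 6.6 − 4.3) / 7 = -0.3000%
Σ(R_i − R̄_i)(R_m − R̄_m) = 190.1600  ⇒  Cov = 190.1600 / 6 = 31.6933
Σ(R_m − R̄_m)² = 147.3600  ⇒  Var(R_m) = 147.3600 / 6 = 24.5600
β = Cov / Var(R_m) = 31.6933 / 24.5600 = 1.2904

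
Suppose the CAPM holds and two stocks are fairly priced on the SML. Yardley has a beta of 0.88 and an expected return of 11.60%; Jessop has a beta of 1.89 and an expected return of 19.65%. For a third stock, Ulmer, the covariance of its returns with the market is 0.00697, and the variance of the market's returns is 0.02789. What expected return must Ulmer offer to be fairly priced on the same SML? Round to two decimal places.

MRP = (19.65% − 11.60%) / (1.89 − 0.88) = 7.9703%
R_f = 11.60% − 0.88 × 7.9703% = 4.5861%
β_Ulmer = Cov / Var(R_m) = 0.00697 / 0.02789 = 0.2499
E(R_Ulmer) = R_f + β × MRP = 4.5861% + 0.2499 × 7.9703% = 6.58%

6.58%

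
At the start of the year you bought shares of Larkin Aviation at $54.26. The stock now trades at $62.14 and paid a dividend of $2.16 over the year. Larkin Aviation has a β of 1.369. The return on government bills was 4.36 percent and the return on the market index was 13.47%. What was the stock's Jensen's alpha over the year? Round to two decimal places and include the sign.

Realised HPR = (P1 + D1 − P0) / P0 = (62.14 + 2.16 − 54.26) / 54.26 = 10.04 / 54.26 = 18.5035%
MRP = 13.47% − 4.36% = 9.11%
CAPM required = R_f + β·MRP = 4.36% + 1.369 × 9.11% = 16.83159%
α = realised − required = 18.5035% − 16.83159% = +1.67%

+1.67%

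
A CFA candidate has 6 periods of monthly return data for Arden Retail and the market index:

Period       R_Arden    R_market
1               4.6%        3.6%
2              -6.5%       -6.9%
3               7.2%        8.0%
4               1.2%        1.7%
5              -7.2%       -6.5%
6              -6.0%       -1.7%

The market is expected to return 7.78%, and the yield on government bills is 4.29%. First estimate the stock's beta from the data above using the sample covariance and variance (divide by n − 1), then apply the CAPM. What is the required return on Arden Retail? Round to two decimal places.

7.86%

Mean R_i = (4.6 − 6.5 + 7.2 + 1.2 − 7.2 − 6.0) / 6 = -1.1167%
Mean R_m = (3.6 − 6.9 + 8.0 + 1.7 − 6.5 − 1.7) / 6 = -0.3000%
Σ(R_i − R̄_i)(R_m − R̄_m) = 176.0400  ⇒  Cov = 176.0400 / 5 = 35.2080
Σ(R_m − R̄_m)² = 172.0600  ⇒  Var(R_m) = 172.0600 / 5 = 34.4120
β = Cov / Var(R_m) = 35.2080 / 34.4120 = 1.0231
MRP = 7.78% − 4.29% = 3.49%
E(R) = R_f + β × MRP = 4.29% + 1.0231 × 3.49% = 7.86%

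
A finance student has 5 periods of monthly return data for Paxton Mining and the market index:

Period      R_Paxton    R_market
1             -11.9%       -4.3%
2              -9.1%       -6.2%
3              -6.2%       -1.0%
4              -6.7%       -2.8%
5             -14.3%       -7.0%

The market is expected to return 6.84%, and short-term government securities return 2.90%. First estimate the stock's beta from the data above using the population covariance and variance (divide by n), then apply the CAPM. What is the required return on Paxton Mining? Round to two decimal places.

7.38%

Mean R_i = (-11.9 − 9.1 − 6.2 − 6.7 − 14.3) / 5 = -9.6400%
Mean R_m = (-4.3 − 6.2 − 1.0 − 2.8 − 7.0) / 5 = -4.2600%
Σ(R_i − R̄_i)(R_m − R̄_m) = 27.3180  ⇒  Cov = 27.3180 / 5 = 5.4636
Σ(R_m − R̄_m)² = 24.0320  ⇒  Var(R_m) = 24.0320 / 5 = 4.8064
β = Cov / Var(R_m) = 5.4636 / 4.8064 = 1.1367
MRP = 6.84% − 2.90% = 3.94%
E(R) = R_f + β × MRP = 2.90% + 1.1367 × 3.94% = 7.38%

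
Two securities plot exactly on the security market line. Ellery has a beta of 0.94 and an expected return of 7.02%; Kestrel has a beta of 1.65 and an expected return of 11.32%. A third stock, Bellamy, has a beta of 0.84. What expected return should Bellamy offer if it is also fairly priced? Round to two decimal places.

6.41%

MRP (SML slope) = (11.32% − 7.02%) / (1.65 − 0.94) = 4.30% / 0.71 = 6.0563%
R_f (intercept) = 7.02% − 0.94 × 6.0563% = 1.3271%
E(R_Bellamy) = R_f + β × MRP = 1.3271% + 0.84 × 6.0563% = 6.41%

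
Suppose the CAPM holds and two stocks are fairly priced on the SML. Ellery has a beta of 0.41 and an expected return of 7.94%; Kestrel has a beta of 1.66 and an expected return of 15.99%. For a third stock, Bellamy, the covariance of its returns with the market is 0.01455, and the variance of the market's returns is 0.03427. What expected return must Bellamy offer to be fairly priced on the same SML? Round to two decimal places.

8.03%

MRP = (15.99% − 7.94%) / (1.66 − 0.41) = 6.4400%
R_f = 7.94% − 0.41 × 6.4400% = 5.2996%
β_Bellamy = Cov / Var(R_m) = 0.01455 / 0.03427 = 0.4246
E(R_Bellamy) = R_f + β × MRP = 5.2996% + 0.4246 × 6.4400% = 8.03%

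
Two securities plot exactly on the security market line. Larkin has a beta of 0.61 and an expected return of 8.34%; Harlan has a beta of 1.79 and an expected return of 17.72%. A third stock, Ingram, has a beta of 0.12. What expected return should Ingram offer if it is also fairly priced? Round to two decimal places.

MRP (SML slope) = (17.72% − 8.34%) / (1.79 − 0.61) = 9.38% / 1.18 = 7.9492%
R_f (intercept) = 8.34% − 0.61 × 7.9492% = 3.4910%
E(R_Ingram) = R_f + β × MRP = 3.4910% + 0.12 × 7.9492% = 4.44%

4.44%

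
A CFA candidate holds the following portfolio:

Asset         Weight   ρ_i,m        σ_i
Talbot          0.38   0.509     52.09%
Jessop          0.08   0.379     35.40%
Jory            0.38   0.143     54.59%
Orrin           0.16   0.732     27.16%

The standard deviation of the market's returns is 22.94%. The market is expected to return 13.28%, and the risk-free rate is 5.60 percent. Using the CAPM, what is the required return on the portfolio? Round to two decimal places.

β_Talbot = 0.509 × 52.09% / 22.94% = 1.1558
β_Jessop = 0.379 × 35.40% / 22.94% = 0.5849
β_Jory = 0.143 × 54.59% / 22.94% = 0.3403
β_Orrin = 0.732 × 27.16% / 22.94% = 0.8667
β_P = Σ w_i β_i = 0.38×1.1558 + 0.08×0.5849 + 0.38×0.3403 + 0.16×0.8667 = 0.7540
MRP = 13.28% − 5.60% = 7.68%
E(R_P) = R_f + β_P × MRP = 5.60% + 0.7540 × 7.68% = 11.39%

11.39%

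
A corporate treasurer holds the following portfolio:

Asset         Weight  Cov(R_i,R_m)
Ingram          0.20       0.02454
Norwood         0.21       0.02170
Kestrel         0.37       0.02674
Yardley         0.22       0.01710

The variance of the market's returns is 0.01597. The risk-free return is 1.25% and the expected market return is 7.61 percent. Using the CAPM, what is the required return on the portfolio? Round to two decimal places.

10.46%

β_Ingram = 0.02454 / 0.01597 = 1.5366
β_Norwood = 0.02170 / 0.01597 = 1.3588
β_Kestrel = 0.02674 / 0.01597 = 1.6744
β_Yardley = 0.01710 / 0.01597 = 1.0708
β_P = Σ w_i β_i = 0.20×1.5366 + 0.21×1.3588 + 0.37×1.6744 + 0.22×1.0708 = 1.4478
MRP = 7.61% − 1.25% = 6.36%
E(R_P) = R_f + β_P × MRP = 1.25% + 1.4478 × 6.36% = 10.46%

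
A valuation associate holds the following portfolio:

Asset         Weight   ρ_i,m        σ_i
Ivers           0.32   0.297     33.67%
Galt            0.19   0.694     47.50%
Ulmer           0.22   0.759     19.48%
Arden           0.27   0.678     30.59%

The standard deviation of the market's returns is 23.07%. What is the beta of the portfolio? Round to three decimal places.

β_Ivers = 0.297 × 33.67% / 23.07% = 0.4335
β_Galt = 0.694 × 47.50% / 23.07% = 1.4289
β_Ulmer = 0.759 × 19.48% / 23.07% = 0.6409
β_Arden = 0.678 × 30.59% / 23.07% = 0.8990
β_P = Σ w_i β_i = 0.32×0.4335 + 0.19×1.4289 + 0.22×0.6409 + 0.27×0.8990 = 0.7939

0.794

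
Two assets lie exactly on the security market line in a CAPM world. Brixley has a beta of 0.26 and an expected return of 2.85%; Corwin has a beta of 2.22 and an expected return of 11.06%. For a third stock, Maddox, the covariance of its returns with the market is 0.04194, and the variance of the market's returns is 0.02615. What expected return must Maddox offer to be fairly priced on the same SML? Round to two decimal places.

8.48%

MRP = (11.06% − 2.85%) / (2.22 − 0.26) = 4.1888%
R_f = 2.85% − 0.26 × 4.1888% = 1.7609%
β_Maddox = Cov / Var(R_m) = 0.04194 / 0.02615 = 1.6038
E(R_Maddox) = R_f + β × MRP = 1.7609% + 1.6038 × 4.1888% = 8.48%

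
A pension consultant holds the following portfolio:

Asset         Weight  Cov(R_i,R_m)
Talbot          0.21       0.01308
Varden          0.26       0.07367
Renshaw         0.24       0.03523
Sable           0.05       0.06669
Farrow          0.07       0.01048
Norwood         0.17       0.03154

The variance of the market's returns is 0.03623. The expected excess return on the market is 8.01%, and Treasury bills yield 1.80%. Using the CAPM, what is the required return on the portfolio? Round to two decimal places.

β_Talbot = 0.01308 / 0.03623 = 0.3610
β_Varden = 0.07367 / 0.03623 = 2.0334
β_Renshaw = 0.03523 / 0.03623 = 0.9724
β_Sable = 0.06669 / 0.03623 = 1.8407
β_Farrow = 0.01048 / 0.03623 = 0.2893
β_Norwood = 0.03154 / 0.03623 = 0.8705
β_P = Σ w_i β_i = 0.21×0.3610 + 0.26×2.0334 + 0.24×0.9724 + 0.05×1.8407 + 0.07×0.2893 + 0.17×0.8705 = 1.0981
E(R_P) = R_f + β_P × MRP = 1.80% + 1.0981 × 8.01% = 10.60%

10.60%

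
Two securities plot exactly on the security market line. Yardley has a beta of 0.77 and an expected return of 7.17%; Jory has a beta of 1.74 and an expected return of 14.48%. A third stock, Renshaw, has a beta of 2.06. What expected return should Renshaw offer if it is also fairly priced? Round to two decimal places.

MRP (SML slope) = (14.48% − 7.17%) / (1.74 − 0.77) = 7.31% / 0.97 = 7.5361%
R_f (intercept) = 7.17% − 0.77 × 7.5361% = 1.3672%
E(R_Renshaw) = R_f + β × MRP = 1.3672% + 2.06 × 7.5361% = 16.89%

16.89%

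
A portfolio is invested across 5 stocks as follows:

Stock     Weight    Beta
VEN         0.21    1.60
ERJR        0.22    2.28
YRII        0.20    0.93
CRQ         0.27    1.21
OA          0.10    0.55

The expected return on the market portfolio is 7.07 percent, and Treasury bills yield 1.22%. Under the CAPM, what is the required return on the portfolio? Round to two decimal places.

9.44%

β_P = Σ w_i β_i = 0.21×1.60 + 0.22×2.28 + 0.20×0.93 + 0.27×1.21 + 0.10×0.55 = 1.4053
MRP = 7.07% − 1.22% = 5.85%
E(R_P) = R_f + β_P × MRP = 1.22% + 1.4053 × 5.85% = 9.44%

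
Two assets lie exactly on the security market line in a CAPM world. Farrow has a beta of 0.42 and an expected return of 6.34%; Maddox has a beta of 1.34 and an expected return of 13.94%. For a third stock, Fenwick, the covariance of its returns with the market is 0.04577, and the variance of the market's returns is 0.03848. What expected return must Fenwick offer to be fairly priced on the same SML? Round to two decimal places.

MRP = (13.94% − 6.34%) / (1.34 − 0.42) = 8.2609%
R_f = 6.34% − 0.42 × 8.2609% = 2.8704%
β_Fenwick = Cov / Var(R_m) = 0.04577 / 0.03848 = 1.1894
E(R_Fenwick) = R_f + β × MRP = 2.8704% + 1.1894 × 8.2609% = 12.70%

12.70%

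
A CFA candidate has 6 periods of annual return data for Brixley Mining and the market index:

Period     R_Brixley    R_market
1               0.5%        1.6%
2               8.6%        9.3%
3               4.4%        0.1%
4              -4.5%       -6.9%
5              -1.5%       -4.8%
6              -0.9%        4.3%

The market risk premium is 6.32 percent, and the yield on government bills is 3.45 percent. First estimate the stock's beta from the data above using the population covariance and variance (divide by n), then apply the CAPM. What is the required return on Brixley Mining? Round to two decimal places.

Mean R_i = (0.5 + 8.6 + 4.4 − 4.5 − 1.5 − 0.9) / 6 = 1.1000%
Mean R_m = (1.6 + 9.3 + 0.1 − 6.9 − 4.8 + 4.3) / 6 = 0.6000%
Σ(R_i − R̄_i)(R_m − R̄_m) = 111.6400  ⇒  Cov = 111.6400 / 6 = 18.6067
Σ(R_m − R̄_m)² = 176.0400  ⇒  Var(R_m) = 176.0400 / 6 = 29.3400
β = Cov / Var(R_m) = 18.6067 / 29.3400 = 0.6342
E(R) = R_f + β × MRP = 3.45% + 0.6342 × 6.32% = 7.46%

7.46%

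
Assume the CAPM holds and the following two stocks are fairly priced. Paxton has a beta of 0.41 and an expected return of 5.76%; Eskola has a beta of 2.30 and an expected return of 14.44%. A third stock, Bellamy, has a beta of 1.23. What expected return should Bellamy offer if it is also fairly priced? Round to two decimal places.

MRP (SML slope) = (14.44% − 5.76%) / (2.30 − 0.41) = 8.68% / 1.89 = 4.5926%
R_f (intercept) = 5.76% − 0.41 × 4.5926% = 3.8770%
E(R_Bellamy) = R_f + β × MRP = 3.8770% + 1.23 × 4.5926% = 9.53%

9.53%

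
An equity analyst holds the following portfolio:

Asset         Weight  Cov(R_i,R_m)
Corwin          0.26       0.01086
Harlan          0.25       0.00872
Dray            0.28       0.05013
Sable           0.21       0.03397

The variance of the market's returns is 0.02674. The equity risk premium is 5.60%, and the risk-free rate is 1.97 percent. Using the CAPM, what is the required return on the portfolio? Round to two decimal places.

β_Corwin = 0.01086 / 0.02674 = 0.4061
β_Harlan = 0.00872 / 0.02674 = 0.3261
β_Dray = 0.05013 / 0.02674 = 1.8747
β_Sable = 0.03397 / 0.02674 = 1.2704
β_P = Σ w_i β_i = 0.26×0.4061 + 0.25×0.3261 + 0.28×1.8747 + 0.21×1.2704 = 0.9788
E(R_P) = R_f + β_P × MRP = 1.97% + 0.9788 × 5.60% = 7.45%

7.45%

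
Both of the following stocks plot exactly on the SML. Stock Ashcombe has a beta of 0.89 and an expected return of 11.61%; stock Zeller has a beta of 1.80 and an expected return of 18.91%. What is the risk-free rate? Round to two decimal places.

Both satisfy E(R) = R_f + β·MRP, so the slope of the SML is
MRP = (18.91% − 11.61%) / (1.80 − 0.89) = 7.30% / 0.91 = 8.0220%
R_f = E(R_Ashcombe) − β_Ashcombe·MRP = 11.61% − 0.89 × 8.0220% = 4.4704%

4.47%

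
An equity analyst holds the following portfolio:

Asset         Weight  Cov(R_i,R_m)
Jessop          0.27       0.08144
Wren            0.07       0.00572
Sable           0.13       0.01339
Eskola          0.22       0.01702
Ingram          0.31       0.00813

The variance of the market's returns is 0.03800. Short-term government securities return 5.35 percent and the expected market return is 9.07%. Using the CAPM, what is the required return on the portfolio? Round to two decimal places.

8.33%

β_Jessop = 0.08144 / 0.03800 = 2.1432
β_Wren = 0.00572 / 0.03800 = 0.1505
β_Sable = 0.01339 / 0.03800 = 0.3524
β_Eskola = 0.01702 / 0.03800 = 0.4479
β_Ingram = 0.00813 / 0.03800 = 0.2139
β_P = Σ w_i β_i = 0.27×2.1432 + 0.07×0.1505 + 0.13×0.3524 + 0.22×0.4479 + 0.31×0.2139 = 0.7999
MRP = 9.07% − 5.35% = 3.72%
E(R_P) = R_f + β_P × MRP = 5.35% + 0.7999 × 3.72% = 8.33%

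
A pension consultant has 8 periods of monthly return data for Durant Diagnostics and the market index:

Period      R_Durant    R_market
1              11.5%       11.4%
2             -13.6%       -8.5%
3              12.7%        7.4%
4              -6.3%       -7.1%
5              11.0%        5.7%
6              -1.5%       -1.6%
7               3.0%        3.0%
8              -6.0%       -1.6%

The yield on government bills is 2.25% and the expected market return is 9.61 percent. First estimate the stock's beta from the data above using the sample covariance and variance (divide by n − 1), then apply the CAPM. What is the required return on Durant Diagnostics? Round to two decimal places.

Mean R_i = (11.5 − 13.6 + 12.7 − 6.3 + 11.0 − 1.5 + 3.0 − 6.0) / 8 = 1.3500%
Mean R_m = (11.4 − 8.5 + 7.4 − 7.1 + 5.7 − 1.6 + 3.0 − 1.6) / 8 = 1.0875%
Σ(R_i − R̄_i)(R_m − R̄_m) = 457.3650  ⇒  Cov = 457.3650 / 7 = 65.3379
Σ(R_m − R̄_m)² = 344.5288  ⇒  Var(R_m) = 344.5288 / 7 = 49.2184
β = Cov / Var(R_m) = 65.3379 / 49.2184 = 1.3275
MRP = 9.61% − 2.25% = 7.36%
E(R) = R_f + β × MRP = 2.25% + 1.3275 × 7.36% = 12.02%

12.02%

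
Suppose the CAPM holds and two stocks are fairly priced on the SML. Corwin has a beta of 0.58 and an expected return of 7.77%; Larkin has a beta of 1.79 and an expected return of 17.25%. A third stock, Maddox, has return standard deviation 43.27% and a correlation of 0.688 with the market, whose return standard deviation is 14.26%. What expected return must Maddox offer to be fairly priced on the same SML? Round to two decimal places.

19.58%

MRP = (17.25% − 7.77%) / (1.79 − 0.58) = 7.8347%
R_f = 7.77% − 0.58 × 7.8347% = 3.2259%
β_Maddox = ρ·σ_i/σ_m = 0.688 × 43.27 / 14.26 = 2.0876
E(R_Maddox) = R_f + β × MRP = 3.2259% + 2.0876 × 7.8347% = 19.58%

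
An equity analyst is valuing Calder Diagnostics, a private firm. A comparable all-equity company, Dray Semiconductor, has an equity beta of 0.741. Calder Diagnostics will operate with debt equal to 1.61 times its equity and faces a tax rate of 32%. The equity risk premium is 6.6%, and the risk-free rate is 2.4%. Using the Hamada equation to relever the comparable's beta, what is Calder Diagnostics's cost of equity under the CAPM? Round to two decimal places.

β_L = β_U × [1 + (1 − t)(D/E)] = 0.741 × [1 + (1 − 0.32) × 1.61]
    = 0.741 × [1 + 0.68 × 1.61] = 0.741 × 2.0948 = 1.5522
E(R) = R_f + β_L × MRP = 2.4% + 1.5522 × 6.6% = 12.64%

12.64%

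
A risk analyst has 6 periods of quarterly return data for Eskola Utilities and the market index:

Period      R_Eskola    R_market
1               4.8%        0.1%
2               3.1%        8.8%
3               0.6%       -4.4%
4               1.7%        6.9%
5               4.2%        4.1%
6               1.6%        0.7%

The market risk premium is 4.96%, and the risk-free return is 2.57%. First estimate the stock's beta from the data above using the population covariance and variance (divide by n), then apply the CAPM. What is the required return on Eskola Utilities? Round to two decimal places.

3.07%

Mean R_i = (4.8 + 3.1 + 0.6 + 1.7 + 4.2 + 1.6) / 6 = 2.6667%
Mean R_m = (0.1 + 8.8 − 4.4 + 6.9 + 4.1 + 0.7) / 6 = 2.7000%
Σ(R_i − R̄_i)(R_m − R̄_m) = 11.9900  ⇒  Cov = 11.9900 / 6 = 1.9983
Σ(R_m − R̄_m)² = 117.9800  ⇒  Var(R_m) = 117.9800 / 6 = 19.6633
β = Cov / Var(R_m) = 1.9983 / 19.6633 = 0.1016
E(R) = R_f + β × MRP = 2.57% + 0.1016 × 4.96% = 3.07%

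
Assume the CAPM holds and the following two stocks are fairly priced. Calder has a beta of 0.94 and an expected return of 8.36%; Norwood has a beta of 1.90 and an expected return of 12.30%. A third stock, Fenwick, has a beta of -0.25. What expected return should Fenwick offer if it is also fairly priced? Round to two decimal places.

MRP (SML slope) = (12.30% − 8.36%) / (1.90 − 0.94) = 3.94% / 0.96 = 4.1042%
R_f (intercept) = 8.36% − 0.94 × 4.1042% = 4.5021%
E(R_Fenwick) = R_f + β × MRP = 4.5021% + -0.25 × 4.1042% = 3.48%

3.48%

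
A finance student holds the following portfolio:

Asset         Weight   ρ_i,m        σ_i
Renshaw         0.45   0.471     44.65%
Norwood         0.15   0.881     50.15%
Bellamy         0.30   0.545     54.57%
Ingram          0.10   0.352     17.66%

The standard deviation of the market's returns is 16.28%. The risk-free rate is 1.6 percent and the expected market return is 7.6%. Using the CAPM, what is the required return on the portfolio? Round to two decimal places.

β_Renshaw = 0.471 × 44.65% / 16.28% = 1.2918
β_Norwood = 0.881 × 50.15% / 16.28% = 2.7139
β_Bellamy = 0.545 × 54.57% / 16.28% = 1.8268
β_Ingram = 0.352 × 17.66% / 16.28% = 0.3818
β_P = Σ w_i β_i = 0.45×1.2918 + 0.15×2.7139 + 0.30×1.8268 + 0.10×0.3818 = 1.5746
MRP = 7.6% − 1.6% = 6.00%
E(R_P) = R_f + β_P × MRP = 1.6% + 1.5746 × 6.0% = 11.05%

11.05%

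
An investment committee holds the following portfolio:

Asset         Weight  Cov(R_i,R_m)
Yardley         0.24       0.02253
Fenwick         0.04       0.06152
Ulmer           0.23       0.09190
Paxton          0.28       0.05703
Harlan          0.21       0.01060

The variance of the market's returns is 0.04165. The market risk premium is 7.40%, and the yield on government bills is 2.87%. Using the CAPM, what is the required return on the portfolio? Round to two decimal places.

β_Yardley = 0.02253 / 0.04165 = 0.5409
β_Fenwick = 0.06152 / 0.04165 = 1.4771
β_Ulmer = 0.09190 / 0.04165 = 2.2065
β_Paxton = 0.05703 / 0.04165 = 1.3693
β_Harlan = 0.01060 / 0.04165 = 0.2545
β_P = Σ w_i β_i = 0.24×0.5409 + 0.04×1.4771 + 0.23×2.2065 + 0.28×1.3693 + 0.21×0.2545 = 1.1332
E(R_P) = R_f + β_P × MRP = 2.87% + 1.1332 × 7.40% = 11.26%

11.26%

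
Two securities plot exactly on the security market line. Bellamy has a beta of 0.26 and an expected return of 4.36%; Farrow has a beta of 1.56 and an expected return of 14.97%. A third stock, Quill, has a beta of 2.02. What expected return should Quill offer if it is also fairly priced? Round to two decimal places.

MRP (SML slope) = (14.97% − 4.36%) / (1.56 − 0.26) = 10.61% / 1.30 = 8.1615%
R_f (intercept) = 4.36% − 0.26 × 8.1615% = 2.2380%
E(R_Quill) = R_f + β × MRP = 2.2380% + 2.02 × 8.1615% = 18.72%

18.72%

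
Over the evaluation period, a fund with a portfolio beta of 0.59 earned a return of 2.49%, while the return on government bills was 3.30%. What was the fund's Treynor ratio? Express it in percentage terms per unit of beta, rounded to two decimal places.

Treynor = (R_P − R_f) / β_P = (2.49% − 3.30%) / 0.5900 = -0.81% / 0.5900 = -1.37%

-1.37%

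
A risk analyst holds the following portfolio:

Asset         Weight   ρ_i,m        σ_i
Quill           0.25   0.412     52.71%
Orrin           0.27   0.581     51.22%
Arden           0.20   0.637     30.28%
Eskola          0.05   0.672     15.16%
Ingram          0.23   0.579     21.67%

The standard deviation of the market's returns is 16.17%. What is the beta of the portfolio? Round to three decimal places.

1.281

β_Quill = 0.412 × 52.71% / 16.17% = 1.3430
β_Orrin = 0.581 × 51.22% / 16.17% = 1.8404
β_Arden = 0.637 × 30.28% / 16.17% = 1.1928
β_Eskola = 0.672 × 15.16% / 16.17% = 0.6300
β_Ingram = 0.579 × 21.67% / 16.17% = 0.7759
β_P = Σ w_i β_i = 0.25×1.3430 + 0.27×1.8404 + 0.20×1.1928 + 0.05×0.6300 + 0.23×0.7759 = 1.2812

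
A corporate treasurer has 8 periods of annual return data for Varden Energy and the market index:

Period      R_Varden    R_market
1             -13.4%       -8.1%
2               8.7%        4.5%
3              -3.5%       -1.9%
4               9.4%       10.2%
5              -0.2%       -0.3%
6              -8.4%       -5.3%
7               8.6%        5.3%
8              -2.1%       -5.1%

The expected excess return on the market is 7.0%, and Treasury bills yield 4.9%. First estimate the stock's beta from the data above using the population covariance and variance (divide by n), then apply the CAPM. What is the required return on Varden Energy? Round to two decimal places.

Mean R_i = (-13.4 + 8.7 − 3.5 + 9.4 − 0.2 − 8.4 + 8.6 − 2.1) / 8 = -0.1125%
Mean R_m = (-8.1 + 4.5 − 1.9 + 10.2 − 0.3 − 5.3 + 5.3 − 5.1) / 8 = -0.0875%
Σ(R_i − R̄_i)(R_m − R̄_m) = 351.0113  ⇒  Cov = 351.0113 / 8 = 43.8764
Σ(R_m − R̄_m)² = 275.7288  ⇒  Var(R_m) = 275.7288 / 8 = 34.4661
β = Cov / Var(R_m) = 43.8764 / 34.4661 = 1.2730
E(R) = R_f + β × MRP = 4.9% + 1.2730 × 7.0% = 13.81%

13.81%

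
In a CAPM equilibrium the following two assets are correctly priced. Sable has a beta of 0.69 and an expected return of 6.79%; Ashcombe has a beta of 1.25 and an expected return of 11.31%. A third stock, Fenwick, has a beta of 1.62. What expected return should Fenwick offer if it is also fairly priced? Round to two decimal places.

14.30%

MRP (SML slope) = (11.31% − 6.79%) / (1.25 − 0.69) = 4.52% / 0.56 = 8.0714%
R_f (intercept) = 6.79% − 0.69 × 8.0714% = 1.2207%
E(R_Fenwick) = R_f + β × MRP = 1.2207% + 1.62 × 8.0714% = 14.30%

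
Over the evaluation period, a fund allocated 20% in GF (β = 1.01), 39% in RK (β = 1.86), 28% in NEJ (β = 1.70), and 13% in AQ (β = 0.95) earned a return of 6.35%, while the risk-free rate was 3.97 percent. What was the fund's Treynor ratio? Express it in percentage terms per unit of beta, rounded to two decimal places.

1.56%

β_P = 0.20×1.01 + 0.39×1.86 + 0.28×1.70 + 0.13×0.95 = 1.5269
Treynor = (R_P − R_f) / β_P = (6.35% − 3.97%) / 1.5269 = 2.38% / 1.5269 = 1.56%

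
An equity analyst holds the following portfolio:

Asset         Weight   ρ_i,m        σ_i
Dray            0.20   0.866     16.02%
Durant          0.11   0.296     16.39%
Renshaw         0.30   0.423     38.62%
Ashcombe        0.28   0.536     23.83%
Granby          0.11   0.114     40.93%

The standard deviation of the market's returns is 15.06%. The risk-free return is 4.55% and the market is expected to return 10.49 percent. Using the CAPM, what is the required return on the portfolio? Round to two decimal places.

9.40%

β_Dray = 0.866 × 16.02% / 15.06% = 0.9212
β_Durant = 0.296 × 16.39% / 15.06% = 0.3221
β_Renshaw = 0.423 × 38.62% / 15.06% = 1.0847
β_Ashcombe = 0.536 × 23.83% / 15.06% = 0.8481
β_Granby = 0.114 × 40.93% / 15.06% = 0.3098
β_P = Σ w_i β_i = 0.20×0.9212 + 0.11×0.3221 + 0.30×1.0847 + 0.28×0.8481 + 0.11×0.3098 = 0.8166
MRP = 10.49% − 4.55% = 5.94%
E(R_P) = R_f + β_P × MRP = 4.55% + 0.8166 × 5.94% = 9.40%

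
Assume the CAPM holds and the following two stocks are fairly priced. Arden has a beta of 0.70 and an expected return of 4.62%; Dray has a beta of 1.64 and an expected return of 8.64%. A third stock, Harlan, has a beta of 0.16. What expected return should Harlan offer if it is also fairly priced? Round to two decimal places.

2.31%

MRP (SML slope) = (8.64% − 4.62%) / (1.64 − 0.70) = 4.02% / 0.94 = 4.2766%
R_f (intercept) = 4.62% − 0.70 × 4.2766% = 1.6264%
E(R_Harlan) = R_f + β × MRP = 1.6264% + 0.16 × 4.2766% = 2.31%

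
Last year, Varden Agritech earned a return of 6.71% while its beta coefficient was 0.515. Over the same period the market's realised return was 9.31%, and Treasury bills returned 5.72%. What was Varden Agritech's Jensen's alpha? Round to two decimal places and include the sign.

-0.86%

Market excess return = 9.31% − 5.72% = 3.59%
CAPM benchmark = R_f + β(R_m − R_f) = 5.72% + 0.515 × 3.59% = 7.56885%
α = actual − benchmark = 6.71% − 7.56885% = -0.86%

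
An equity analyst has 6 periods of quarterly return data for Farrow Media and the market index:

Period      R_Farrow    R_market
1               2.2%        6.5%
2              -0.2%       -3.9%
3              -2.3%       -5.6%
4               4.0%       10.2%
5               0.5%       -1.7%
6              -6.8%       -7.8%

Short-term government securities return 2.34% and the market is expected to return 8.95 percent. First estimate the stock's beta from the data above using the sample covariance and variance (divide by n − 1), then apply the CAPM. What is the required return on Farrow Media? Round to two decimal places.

Mean R_i = (2.2 − 0.2 − 2.3 + 4.0 + 0.5 − 6.8) / 6 = -0.4333%
Mean R_m = (6.5 − 3.9 − 5.6 + 10.2 − 1.7 − 7.8) / 6 = -0.3833%
Σ(R_i − R̄_i)(R_m − R̄_m) = 119.9533  ⇒  Cov = 119.9533 / 5 = 23.9907
Σ(R_m − R̄_m)² = 255.7083  ⇒  Var(R_m) = 255.7083 / 5 = 51.1417
β = Cov / Var(R_m) = 23.9907 / 51.1417 = 0.4691
MRP = 8.95% − 2.34% = 6.61%
E(R) = R_f + β × MRP = 2.34% + 0.4691 × 6.61% = 5.44%

5.44%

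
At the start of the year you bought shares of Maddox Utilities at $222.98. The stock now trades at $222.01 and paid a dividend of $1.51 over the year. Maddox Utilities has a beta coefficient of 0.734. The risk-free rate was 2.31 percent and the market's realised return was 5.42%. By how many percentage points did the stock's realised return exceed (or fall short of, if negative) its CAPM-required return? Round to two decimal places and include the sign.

-4.35%

Realised HPR = (P1 + D1 − P0) / P0 = (222.01 + 1.51 − 222.98) / 222.98 = 0.54 / 222.98 = 0.2422%
MRP = 5.42% − 2.31% = 3.11%
CAPM required = R_f + β·MRP = 2.31% + 0.734 × 3.11% = 4.59274%
α = realised − required = 0.2422% − 4.59274% = -4.35%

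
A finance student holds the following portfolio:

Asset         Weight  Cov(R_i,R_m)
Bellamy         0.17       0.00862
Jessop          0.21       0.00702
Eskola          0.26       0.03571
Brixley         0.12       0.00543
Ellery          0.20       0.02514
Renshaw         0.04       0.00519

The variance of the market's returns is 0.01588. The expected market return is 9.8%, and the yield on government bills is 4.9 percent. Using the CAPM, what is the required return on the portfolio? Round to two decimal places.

β_Bellamy = 0.00862 / 0.01588 = 0.5428
β_Jessop = 0.00702 / 0.01588 = 0.4421
β_Eskola = 0.03571 / 0.01588 = 2.2487
β_Brixley = 0.00543 / 0.01588 = 0.3419
β_Ellery = 0.02514 / 0.01588 = 1.5831
β_Renshaw = 0.00519 / 0.01588 = 0.3268
β_P = Σ w_i β_i = 0.17×0.5428 + 0.21×0.4421 + 0.26×2.2487 + 0.12×0.3419 + 0.20×1.5831 + 0.04×0.3268 = 1.1405
MRP = 9.8% − 4.9% = 4.90%
E(R_P) = R_f + β_P × MRP = 4.9% + 1.1405 × 4.9% = 10.49%

10.49%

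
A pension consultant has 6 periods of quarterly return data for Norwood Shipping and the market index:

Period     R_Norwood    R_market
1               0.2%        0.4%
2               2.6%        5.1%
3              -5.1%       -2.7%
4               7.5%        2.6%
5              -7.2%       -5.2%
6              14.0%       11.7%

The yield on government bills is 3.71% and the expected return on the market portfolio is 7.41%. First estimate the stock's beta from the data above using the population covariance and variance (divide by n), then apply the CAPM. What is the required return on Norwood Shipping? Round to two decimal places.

8.30%

Mean R_i = (0.2 + 2.6 − 5.1 + 7.5 − 7.2 + 14.0) / 6 = 2.0000%
Mean R_m = (0.4 + 5.1 − 2.7 + 2.6 − 5.2 + 11.7) / 6 = 1.9833%
Σ(R_i − R̄_i)(R_m − R̄_m) = 224.0500  ⇒  Cov = 224.0500 / 6 = 37.3417
Σ(R_m − R̄_m)² = 180.5483  ⇒  Var(R_m) = 180.5483 / 6 = 30.0914
β = Cov / Var(R_m) = 37.3417 / 30.0914 = 1.2409
MRP = 7.41% − 3.71% = 3.70%
E(R) = R_f + β × MRP = 3.71% + 1.2409 × 3.70% = 8.30%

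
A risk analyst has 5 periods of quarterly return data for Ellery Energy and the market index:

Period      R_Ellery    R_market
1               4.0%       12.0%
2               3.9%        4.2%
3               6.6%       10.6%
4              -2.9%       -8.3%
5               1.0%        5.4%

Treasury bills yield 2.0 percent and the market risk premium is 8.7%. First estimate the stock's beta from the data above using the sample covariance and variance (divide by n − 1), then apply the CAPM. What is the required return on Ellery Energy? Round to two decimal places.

5.50%

Mean R_i = (4.0 + 3.9 + 6.6 − 2.9 + 1.0) / 5 = 2.5200%
Mean R_m = (12.0 + 4.2 + 10.6 − 8.3 + 5.4) / 5 = 4.7800%
Σ(R_i − R̄_i)(R_m − R̄_m) = 103.5820  ⇒  Cov = 103.5820 / 4 = 25.8955
Σ(R_m − R̄_m)² = 257.8080  ⇒  Var(R_m) = 257.8080 / 4 = 64.4520
β = Cov / Var(R_m) = 25.8955 / 64.4520 = 0.4018
E(R) = R_f + β × MRP = 2.0% + 0.4018 × 8.7% = 5.50%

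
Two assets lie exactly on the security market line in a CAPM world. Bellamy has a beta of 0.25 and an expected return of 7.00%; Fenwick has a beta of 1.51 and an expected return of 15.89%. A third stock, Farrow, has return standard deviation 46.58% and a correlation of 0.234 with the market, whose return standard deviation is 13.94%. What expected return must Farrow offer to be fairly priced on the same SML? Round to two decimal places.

MRP = (15.89% − 7.00%) / (1.51 − 0.25) = 7.0556%
R_f = 7.00% − 0.25 × 7.0556% = 5.2361%
β_Farrow = ρ·σ_i/σ_m = 0.234 × 46.58 / 13.94 = 0.7819
E(R_Farrow) = R_f + β × MRP = 5.2361% + 0.7819 × 7.0556% = 10.75%

10.75%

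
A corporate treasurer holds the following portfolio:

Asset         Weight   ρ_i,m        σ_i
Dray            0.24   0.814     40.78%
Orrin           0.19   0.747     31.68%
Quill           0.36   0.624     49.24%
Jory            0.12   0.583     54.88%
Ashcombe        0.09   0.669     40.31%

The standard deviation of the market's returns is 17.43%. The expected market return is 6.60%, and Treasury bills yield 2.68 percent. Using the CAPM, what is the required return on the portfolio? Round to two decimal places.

9.38%

β_Dray = 0.814 × 40.78% / 17.43% = 1.9045
β_Orrin = 0.747 × 31.68% / 17.43% = 1.3577
β_Quill = 0.624 × 49.24% / 17.43% = 1.7628
β_Jory = 0.583 × 54.88% / 17.43% = 1.8356
β_Ashcombe = 0.669 × 40.31% / 17.43% = 1.5472
β_P = Σ w_i β_i = 0.24×1.9045 + 0.19×1.3577 + 0.36×1.7628 + 0.12×1.8356 + 0.09×1.5472 = 1.7092
MRP = 6.60% − 2.68% = 3.92%
E(R_P) = R_f + β_P × MRP = 2.68% + 1.7092 × 3.92% = 9.38%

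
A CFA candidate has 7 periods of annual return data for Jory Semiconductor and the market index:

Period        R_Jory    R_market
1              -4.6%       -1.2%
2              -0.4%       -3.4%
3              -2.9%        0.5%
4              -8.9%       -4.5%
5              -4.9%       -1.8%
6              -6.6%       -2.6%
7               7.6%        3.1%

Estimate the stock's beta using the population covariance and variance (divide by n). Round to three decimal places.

1.681

Mean R_i = (-4.6 − 0.4 − 2.9 − 8.9 − 4.9 − 6.6 + 7.6) / 7 = -2.9571%
Mean R_m = (-1.2 − 3.4 + 0.5 − 4.5 − 1.8 − 2.6 + 3.1) / 7 = -1.4143%
Σ(R_i − R̄_i)(R_m − R̄_m) = 65.7443  ⇒  Cov = 65.7443 / 7 = 9.3920
Σ(R_m − R̄_m)² = 39.1086  ⇒  Var(R_m) = 39.1086 / 7 = 5.5869
β = Cov / Var(R_m) = 9.3920 / 5.5869 = 1.6811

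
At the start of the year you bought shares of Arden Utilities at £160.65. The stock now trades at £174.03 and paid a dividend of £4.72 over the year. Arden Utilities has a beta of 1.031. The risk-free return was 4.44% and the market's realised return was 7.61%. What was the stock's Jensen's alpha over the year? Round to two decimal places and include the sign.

+3.56%

Realised HPR = (P1 + D1 − P0) / P0 = (174.03 + 4.72 − 160.65) / 160.65 = 18.10 / 160.65 = 11.2667%
MRP = 7.61% − 4.44% = 3.17%
CAPM required = R_f + β·MRP = 4.44% + 1.031 × 3.17% = 7.70827%
α = realised − required = 11.2667% − 7.70827% = +3.56%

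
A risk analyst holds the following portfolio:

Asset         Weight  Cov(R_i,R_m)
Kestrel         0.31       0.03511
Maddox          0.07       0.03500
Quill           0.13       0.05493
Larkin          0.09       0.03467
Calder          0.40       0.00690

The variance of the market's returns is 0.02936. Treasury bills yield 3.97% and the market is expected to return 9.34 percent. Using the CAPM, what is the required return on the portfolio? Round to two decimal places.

β_Kestrel = 0.03511 / 0.02936 = 1.1958
β_Maddox = 0.03500 / 0.02936 = 1.1921
β_Quill = 0.05493 / 0.02936 = 1.8709
β_Larkin = 0.03467 / 0.02936 = 1.1809
β_Calder = 0.00690 / 0.02936 = 0.2350
β_P = Σ w_i β_i = 0.31×1.1958 + 0.07×1.1921 + 0.13×1.8709 + 0.09×1.1809 + 0.40×0.2350 = 0.8976
MRP = 9.34% − 3.97% = 5.37%
E(R_P) = R_f + β_P × MRP = 3.97% + 0.8976 × 5.37% = 8.79%

8.79%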